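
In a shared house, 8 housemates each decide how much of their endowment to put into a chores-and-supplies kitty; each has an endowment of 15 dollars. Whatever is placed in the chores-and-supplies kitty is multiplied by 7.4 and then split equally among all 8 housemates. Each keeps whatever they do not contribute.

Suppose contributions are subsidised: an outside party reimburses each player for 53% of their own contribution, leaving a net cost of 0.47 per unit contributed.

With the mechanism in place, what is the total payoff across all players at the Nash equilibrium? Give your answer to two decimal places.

Under the mechanism each unit contributed yields (7.4/8) / 0.47 = 1.9681 back to its contributor per unit of net cost, which exceeds 1, making full contribution the dominant choice for everyone.
At the Nash equilibrium everyone contributes 15. Group total payoff = 8 × (15 × 0.53 + 7.4 × 15) = 951.60.

951.60 dollars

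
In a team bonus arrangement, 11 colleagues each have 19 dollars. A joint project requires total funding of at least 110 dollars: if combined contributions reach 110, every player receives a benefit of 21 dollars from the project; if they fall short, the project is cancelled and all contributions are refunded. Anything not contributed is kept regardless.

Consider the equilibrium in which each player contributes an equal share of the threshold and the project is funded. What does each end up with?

30 dollars

Equal share of the threshold: 110/11 = 10.
At this profile no one gains by cutting their contribution: any cut drops the total below 110, the project is cancelled, contributions are refunded, and the deviator ends with 19, which is less than 19 − 10 + 21 = 30. Contributing more than 10 just wastes the excess. So contributing exactly 10 is a best response.
Each player's payoff: 19 − 10 + 21 = 30.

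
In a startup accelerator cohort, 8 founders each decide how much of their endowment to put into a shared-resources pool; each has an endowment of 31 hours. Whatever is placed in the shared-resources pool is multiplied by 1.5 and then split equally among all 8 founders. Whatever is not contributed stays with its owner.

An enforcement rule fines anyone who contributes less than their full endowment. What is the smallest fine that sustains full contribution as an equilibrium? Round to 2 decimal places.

Given the others contribute fully, the best deviation is to contribute 0 (any partial contribution still incurs the fine and gives up units whose private return 0.1875 is below 1).
Deviating from 31 to 0 saves 31 hours but forfeits the deviator's share of the drop in the shared-resources pool: 1.5/8 × 31 = 5.81.
So the deviation gain is 31 − 5.81 = 25.19, and the fine must be at least 25.19 hours to wipe it out.

25.19 hours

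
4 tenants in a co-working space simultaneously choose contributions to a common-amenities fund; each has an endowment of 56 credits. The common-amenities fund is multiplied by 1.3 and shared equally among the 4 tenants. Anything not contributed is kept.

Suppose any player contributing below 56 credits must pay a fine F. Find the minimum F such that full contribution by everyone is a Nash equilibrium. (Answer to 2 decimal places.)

Given the others contribute fully, the best deviation is to contribute 0 (any partial contribution still incurs the fine and gives up units whose private return 0.3250 is below 1).
Deviating from 56 to 0 saves 56 credits but forfeits the deviator's share of the drop in the common-amenities fund: 1.3/4 × 56 = 18.20.
So the deviation gain is 56 − 18.20 = 37.80, and the fine must be at least 37.80 credits to wipe it out.

37.80 credits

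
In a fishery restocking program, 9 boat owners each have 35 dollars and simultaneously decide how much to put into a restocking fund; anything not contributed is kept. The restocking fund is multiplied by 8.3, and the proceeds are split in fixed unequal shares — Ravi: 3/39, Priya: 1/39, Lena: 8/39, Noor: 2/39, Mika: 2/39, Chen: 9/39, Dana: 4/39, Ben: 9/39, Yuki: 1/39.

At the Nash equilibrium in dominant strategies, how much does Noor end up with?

79.69 dollars

For player j, contributing a unit is worthwhile iff 8.3 × (j's share) ≥ 1, i.e. iff j's share is at least 0.1205.
Lena, Chen and Ben clear that bar, contributing 35 each; the remaining 6 contribute 0. Total contributed: 105.
Noor keeps 35 and receives 8.3 × 105 × 2/39 = 44.69 from the restocking fund, for a payoff of 79.69.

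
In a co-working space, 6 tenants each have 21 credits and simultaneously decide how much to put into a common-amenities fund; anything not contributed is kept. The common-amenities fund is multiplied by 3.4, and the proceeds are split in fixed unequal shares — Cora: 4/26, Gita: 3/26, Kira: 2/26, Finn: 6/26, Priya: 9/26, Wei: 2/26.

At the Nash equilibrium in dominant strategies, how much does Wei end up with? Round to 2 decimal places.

26.49 credits

A player with share s gets back 3.4·s per unit contributed, so full contribution is dominant for anyone with s > 1/3.4 = 0.2941 and zero contribution is dominant for anyone below.
Only Priya (9/26) clears that bar, contributing 21; the remaining 5 contribute 0. Total contributed: 21.
Wei keeps 21 and receives 3.4 × 21 × 2/26 = 5.49 from the common-amenities fund, for a payoff of 26.49.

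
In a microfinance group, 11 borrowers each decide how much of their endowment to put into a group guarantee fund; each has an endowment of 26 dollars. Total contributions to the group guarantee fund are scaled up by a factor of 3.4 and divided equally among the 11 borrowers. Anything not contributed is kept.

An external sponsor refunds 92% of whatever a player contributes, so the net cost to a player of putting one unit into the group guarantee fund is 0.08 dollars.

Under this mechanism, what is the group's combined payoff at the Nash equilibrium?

1235.52 dollars

The effective private return per unit is now (3.4/11) / 0.08 = 3.8636 > 1, so every player's dominant strategy flips to full contribution.
So the Nash equilibrium is full contribution by all 11; the group earns 11 × (26 × 0.92 + 3.4 × 26) = 1235.52.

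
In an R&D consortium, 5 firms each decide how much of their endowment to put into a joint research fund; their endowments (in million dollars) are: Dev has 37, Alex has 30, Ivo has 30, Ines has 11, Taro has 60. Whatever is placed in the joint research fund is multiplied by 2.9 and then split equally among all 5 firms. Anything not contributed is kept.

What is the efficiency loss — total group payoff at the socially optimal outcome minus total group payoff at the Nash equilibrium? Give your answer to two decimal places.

The private return per contributed unit is 2.9/5 = 0.5800 < 1 for every player regardless of endowment, so the Nash equilibrium is zero contribution and the group total is Σ E_j = 37 + 30 + 30 + 11 + 60 = 168.
Each contributed unit returns 2.900 to the group, so the social optimum is full contribution by everyone: group total = 2.900 × 168 = 487.20.
Efficiency loss = (2.900 − 1) × 168 = 319.20.

319.20 million dollars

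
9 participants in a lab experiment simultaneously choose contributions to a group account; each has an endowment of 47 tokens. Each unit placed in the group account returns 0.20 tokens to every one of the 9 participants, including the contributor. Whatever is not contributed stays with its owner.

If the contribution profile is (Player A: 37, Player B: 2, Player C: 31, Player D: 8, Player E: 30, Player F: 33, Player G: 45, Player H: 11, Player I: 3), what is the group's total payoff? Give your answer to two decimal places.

Total contributed: 37 + 2 + 31 + 8 + 30 + 33 + 45 + 11 + 3 = 200; total kept: 9 × 47 − 200 = 223.
The group account pays out 0.20 × 9 × 200 = 360.00 in aggregate.
Group total = 223 + 360.00 = 583.00.

583.00 tokens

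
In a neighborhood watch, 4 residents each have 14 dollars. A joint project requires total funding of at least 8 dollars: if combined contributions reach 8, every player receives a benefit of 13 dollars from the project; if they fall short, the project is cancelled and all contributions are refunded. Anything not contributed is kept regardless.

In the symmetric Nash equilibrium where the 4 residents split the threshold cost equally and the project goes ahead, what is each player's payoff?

25 dollars

Equal share of the threshold: 8/4 = 2.
At this profile no one gains by cutting their contribution: any cut drops the total below 8, the project is cancelled, contributions are refunded, and the deviator ends with 14, which is less than 14 − 2 + 13 = 25. Contributing more than 2 just wastes the excess. So contributing exactly 2 is a best response.
Each player's payoff: 14 − 2 + 13 = 25.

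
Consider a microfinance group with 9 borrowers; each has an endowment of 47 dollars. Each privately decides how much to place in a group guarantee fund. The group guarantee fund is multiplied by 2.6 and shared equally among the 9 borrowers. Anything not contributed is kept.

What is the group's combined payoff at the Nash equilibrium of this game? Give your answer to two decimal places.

Each contributed unit returns 2.6/9 = 0.2889 to its contributor — below 1 — so contributing 0 is dominant for every player. At the Nash equilibrium everyone keeps their 47, and the group total is 9 × 47 = 423.

423.00 dollars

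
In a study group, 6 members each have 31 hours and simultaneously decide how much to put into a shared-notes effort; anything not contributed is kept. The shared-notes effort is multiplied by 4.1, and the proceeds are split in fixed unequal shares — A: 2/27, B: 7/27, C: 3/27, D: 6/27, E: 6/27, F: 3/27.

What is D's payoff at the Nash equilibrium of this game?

A player with share s gets back 4.1·s per unit contributed, so full contribution is dominant for anyone with s > 1/4.1 = 0.2439 and zero contribution is dominant for anyone below.
The only share above 0.2439 is B's 7/27, contributing 31; the remaining 5 contribute 0. Total contributed: 31.
D keeps 31 and receives 4.1 × 31 × 6/27 = 28.24 from the shared-notes effort, for a payoff of 59.24.

59.24 hours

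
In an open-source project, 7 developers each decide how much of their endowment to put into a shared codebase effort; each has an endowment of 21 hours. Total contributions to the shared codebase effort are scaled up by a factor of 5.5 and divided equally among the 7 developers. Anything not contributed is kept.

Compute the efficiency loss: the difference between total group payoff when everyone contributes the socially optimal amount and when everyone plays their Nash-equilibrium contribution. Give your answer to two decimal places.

661.50 hours

Each contributed unit returns 5.5/7 = 0.7857 to its contributor — below 1 — so contributing 0 is dominant for every player. At the Nash equilibrium everyone keeps their 21, and the group total is 7 × 21 = 147.
Each contributed unit returns 5.500 to the group as a whole (0.7857 to each of 7 players), which exceeds 1, so the social optimum is full contribution: group total = 5.500 × 147 = 808.50.
Efficiency loss = 808.50 − 147 = 661.50.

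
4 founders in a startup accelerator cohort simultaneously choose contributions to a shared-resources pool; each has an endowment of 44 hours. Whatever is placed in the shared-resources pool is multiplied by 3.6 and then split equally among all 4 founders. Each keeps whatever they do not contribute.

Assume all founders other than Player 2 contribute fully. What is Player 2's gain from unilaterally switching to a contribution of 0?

Switching from a contribution of 44 to 0 lets Player 2 keep an extra 44 hours, but lowers the shared-resources pool by 44, which costs Player 2 their own share of that drop: 3.6/4 × 44 = 39.60.
Net gain = 44 − 39.60 = 4.40. The private return per contributed unit (0.9000) is below 1, so free-riding is indeed the best response regardless of what the others do.

4.40 hours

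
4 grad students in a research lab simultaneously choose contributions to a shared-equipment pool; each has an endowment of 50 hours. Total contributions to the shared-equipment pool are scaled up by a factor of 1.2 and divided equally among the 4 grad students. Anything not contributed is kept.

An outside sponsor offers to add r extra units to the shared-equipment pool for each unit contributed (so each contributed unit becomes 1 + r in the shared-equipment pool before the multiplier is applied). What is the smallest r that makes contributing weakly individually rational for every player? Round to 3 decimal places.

2.333

With matching at rate r, one contributed unit becomes (1 + r) in the shared-equipment pool and returns 1.2 × (1 + r) / 4 to the contributor.
Setting this equal to 1: 1 + r = 4/1.2 = 3.3333.
So the minimum matching rate is r = 3.3333 − 1 = 2.333.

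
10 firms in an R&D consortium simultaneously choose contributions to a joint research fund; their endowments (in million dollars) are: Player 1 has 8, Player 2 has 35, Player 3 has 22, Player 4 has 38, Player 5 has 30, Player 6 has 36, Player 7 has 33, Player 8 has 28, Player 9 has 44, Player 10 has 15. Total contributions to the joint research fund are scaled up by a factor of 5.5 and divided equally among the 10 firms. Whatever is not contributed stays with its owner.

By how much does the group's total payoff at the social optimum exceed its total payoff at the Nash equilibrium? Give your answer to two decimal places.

The private return per contributed unit is 5.5/10 = 0.5500 < 1 for every player regardless of endowment, so the Nash equilibrium is zero contribution and the group total is Σ E_j = 8 + 35 + 22 + 38 + 30 + 36 + 33 + 28 + 44 + 15 = 289.
Each contributed unit returns 5.500 to the group, so the social optimum is full contribution by everyone: group total = 5.500 × 289 = 1589.50.
Efficiency loss = (5.500 − 1) × 289 = 1300.50.

1300.50 million dollars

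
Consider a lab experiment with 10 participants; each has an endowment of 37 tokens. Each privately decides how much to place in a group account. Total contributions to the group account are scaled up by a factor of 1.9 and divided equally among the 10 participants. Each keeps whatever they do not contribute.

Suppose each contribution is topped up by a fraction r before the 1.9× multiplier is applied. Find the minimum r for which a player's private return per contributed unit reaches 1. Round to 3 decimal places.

With matching at rate r, one contributed unit becomes (1 + r) in the group account and returns 1.9 × (1 + r) / 10 to the contributor.
Setting this equal to 1: 1 + r = 10/1.9 = 5.2632.
So the minimum matching rate is r = 5.2632 − 1 = 4.263.

4.263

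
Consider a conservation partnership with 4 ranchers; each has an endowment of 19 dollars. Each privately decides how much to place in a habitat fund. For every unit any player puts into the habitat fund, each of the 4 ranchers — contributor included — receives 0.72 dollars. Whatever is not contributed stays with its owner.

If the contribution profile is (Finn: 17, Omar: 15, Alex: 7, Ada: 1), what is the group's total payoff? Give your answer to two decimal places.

Total contributed: 17 + 15 + 7 + 1 = 40; total kept: 4 × 19 − 40 = 36.
The habitat fund pays out 0.72 × 4 × 40 = 115.20 in aggregate.
Group total = 36 + 115.20 = 151.20.

151.20 dollars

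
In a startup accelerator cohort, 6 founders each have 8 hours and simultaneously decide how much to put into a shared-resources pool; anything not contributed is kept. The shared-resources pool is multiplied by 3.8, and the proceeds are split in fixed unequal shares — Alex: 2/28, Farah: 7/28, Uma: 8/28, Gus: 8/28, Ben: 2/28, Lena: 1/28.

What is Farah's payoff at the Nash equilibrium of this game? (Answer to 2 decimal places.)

Each unit j contributes comes back to j as 3.8 × (j's share), so j prefers to contribute only if that share exceeds 1/3.8 = 0.2632; otherwise keeping the unit dominates.
The shares above 0.2632 belong to Uma and Gus, contributing 8 each; the remaining 4 contribute 0. Total contributed: 16.
Farah keeps 8 and receives 3.8 × 16 × 7/28 = 15.20 from the shared-resources pool, for a payoff of 23.20.

23.20 hours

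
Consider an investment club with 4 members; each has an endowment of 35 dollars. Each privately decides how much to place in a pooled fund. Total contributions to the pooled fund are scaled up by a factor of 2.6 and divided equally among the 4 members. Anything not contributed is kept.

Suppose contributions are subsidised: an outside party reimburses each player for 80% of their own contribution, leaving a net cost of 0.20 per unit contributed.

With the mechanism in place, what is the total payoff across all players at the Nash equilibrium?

The effective private return per unit is now (2.6/4) / 0.20 = 3.2500 > 1, so every player's dominant strategy flips to full contribution.
So the Nash equilibrium is full contribution by all 4; the group earns 4 × (35 × 0.80 + 2.6 × 35) = 476.00.

476.00 dollars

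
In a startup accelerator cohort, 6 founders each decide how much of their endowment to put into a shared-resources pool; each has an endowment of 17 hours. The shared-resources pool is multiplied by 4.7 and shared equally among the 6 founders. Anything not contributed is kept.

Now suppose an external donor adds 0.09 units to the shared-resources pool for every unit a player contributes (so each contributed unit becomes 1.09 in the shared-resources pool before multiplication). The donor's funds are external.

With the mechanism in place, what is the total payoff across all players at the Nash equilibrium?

102.00 hours

With the mechanism, a contributed unit returns 4.7 × 1.09 / 6 = 0.8538 per unit of net cost — still below 1 — so contributing 0 remains dominant for every player.
At the Nash equilibrium no one contributes; group total payoff = 6 × 17 = 102.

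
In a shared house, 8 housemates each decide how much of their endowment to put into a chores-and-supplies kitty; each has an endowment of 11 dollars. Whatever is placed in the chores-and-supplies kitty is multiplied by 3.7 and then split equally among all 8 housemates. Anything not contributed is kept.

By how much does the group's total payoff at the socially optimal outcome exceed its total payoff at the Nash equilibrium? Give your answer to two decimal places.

237.60 dollars

Each contributed unit returns 3.7/8 = 0.4625 to its contributor — below 1 — so contributing 0 is dominant for every player. At the Nash equilibrium everyone keeps their 11, and the group total is 8 × 11 = 88.
Each contributed unit returns 3.700 to the group as a whole (0.4625 to each of 8 players), which exceeds 1, so the social optimum is full contribution: group total = 3.700 × 88 = 325.60.
Efficiency loss = 325.60 − 88 = 237.60.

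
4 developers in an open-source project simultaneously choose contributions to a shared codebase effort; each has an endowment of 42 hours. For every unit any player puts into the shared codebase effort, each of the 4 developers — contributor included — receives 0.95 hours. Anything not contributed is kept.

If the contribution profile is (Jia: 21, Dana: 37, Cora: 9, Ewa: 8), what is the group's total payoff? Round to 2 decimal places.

Total contributed: 21 + 37 + 9 + 8 = 75; total kept: 4 × 42 − 75 = 93.
The shared codebase effort pays out 0.95 × 4 × 75 = 285.00 in aggregate.
Group total = 93 + 285.00 = 378.00.

378.00 hours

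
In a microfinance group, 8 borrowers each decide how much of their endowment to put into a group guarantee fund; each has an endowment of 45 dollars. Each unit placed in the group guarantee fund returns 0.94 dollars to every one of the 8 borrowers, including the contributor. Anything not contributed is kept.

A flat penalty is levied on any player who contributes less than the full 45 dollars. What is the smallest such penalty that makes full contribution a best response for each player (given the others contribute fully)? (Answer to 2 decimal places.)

Given the others contribute fully, the best deviation is to contribute 0 (any partial contribution still incurs the fine and gives up units whose private return 0.94 is below 1).
Deviating from 45 to 0 saves 45 dollars but forfeits the deviator's share of the drop in the group guarantee fund: 0.94 × 45 = 42.30.
So the deviation gain is 45 − 42.30 = 2.70, and the fine must be at least 2.70 dollars to wipe it out.

2.70 dollars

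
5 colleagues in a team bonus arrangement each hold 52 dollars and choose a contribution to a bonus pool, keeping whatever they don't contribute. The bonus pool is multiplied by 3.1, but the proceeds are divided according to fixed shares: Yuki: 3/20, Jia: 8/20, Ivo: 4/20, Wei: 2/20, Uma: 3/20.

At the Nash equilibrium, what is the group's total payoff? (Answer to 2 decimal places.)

A player with share s gets back 3.1·s per unit contributed, so full contribution is dominant for anyone with s > 1/3.1 = 0.3226 and zero contribution is dominant for anyone below.
The only share above 0.3226 is Jia's 8/20, contributing 52; the remaining 4 contribute 0. Total contributed: 52.
The bonus pool pays out 3.1 × 52 = 161.20 in total (split across the unequal shares, but the aggregate is all that matters for the group sum).
The 4 free-riders keep 52 each, adding 208. Group total = 208 + 161.20 = 369.20.

369.20 dollars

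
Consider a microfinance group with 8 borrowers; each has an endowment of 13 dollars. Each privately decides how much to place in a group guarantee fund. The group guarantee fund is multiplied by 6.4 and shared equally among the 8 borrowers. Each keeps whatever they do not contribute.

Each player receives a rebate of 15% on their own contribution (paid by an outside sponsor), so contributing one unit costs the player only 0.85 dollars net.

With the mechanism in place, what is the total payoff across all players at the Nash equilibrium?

104.00 dollars

With the mechanism, a contributed unit returns (6.4/8) / 0.85 = 0.9412 per unit of net cost — still below 1 — so contributing 0 remains dominant for every player.
At the Nash equilibrium no one contributes; group total payoff = 8 × 13 = 104.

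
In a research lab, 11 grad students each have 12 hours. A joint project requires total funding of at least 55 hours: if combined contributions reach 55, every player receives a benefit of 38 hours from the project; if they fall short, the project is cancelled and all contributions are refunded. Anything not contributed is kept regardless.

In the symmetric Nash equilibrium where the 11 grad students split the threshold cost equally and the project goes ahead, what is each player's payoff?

45 hours

Equal share of the threshold: 55/11 = 5.
At this profile no one gains by cutting their contribution: any cut drops the total below 55, the project is cancelled, contributions are refunded, and the deviator ends with 12, which is less than 12 − 5 + 38 = 45. Contributing more than 5 just wastes the excess. So contributing exactly 5 is a best response.
Each player's payoff: 12 − 5 + 38 = 45.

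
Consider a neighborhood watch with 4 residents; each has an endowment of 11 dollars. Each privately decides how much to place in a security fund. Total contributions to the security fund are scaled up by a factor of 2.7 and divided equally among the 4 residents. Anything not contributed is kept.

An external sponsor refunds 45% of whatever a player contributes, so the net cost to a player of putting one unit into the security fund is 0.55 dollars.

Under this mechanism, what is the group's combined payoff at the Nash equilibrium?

138.60 dollars

With the mechanism, a contributed unit returns (2.7/4) / 0.55 = 1.2273 per unit of net cost to the contributor — now above 1 — so contributing fully is weakly dominant for every player.
At the Nash equilibrium everyone contributes 11. Group total payoff = 4 × (11 × 0.45 + 2.7 × 11) = 138.60.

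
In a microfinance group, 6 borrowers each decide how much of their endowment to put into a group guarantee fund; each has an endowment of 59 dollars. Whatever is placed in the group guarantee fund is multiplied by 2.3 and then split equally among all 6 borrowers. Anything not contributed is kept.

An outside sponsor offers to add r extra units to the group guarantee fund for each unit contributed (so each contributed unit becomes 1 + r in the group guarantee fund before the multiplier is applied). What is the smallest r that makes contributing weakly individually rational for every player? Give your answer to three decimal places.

With matching at rate r, one contributed unit becomes (1 + r) in the group guarantee fund and returns 2.3 × (1 + r) / 6 to the contributor.
Setting this equal to 1: 1 + r = 6/2.3 = 2.6087.
So the minimum matching rate is r = 2.6087 − 1 = 1.609.

1.609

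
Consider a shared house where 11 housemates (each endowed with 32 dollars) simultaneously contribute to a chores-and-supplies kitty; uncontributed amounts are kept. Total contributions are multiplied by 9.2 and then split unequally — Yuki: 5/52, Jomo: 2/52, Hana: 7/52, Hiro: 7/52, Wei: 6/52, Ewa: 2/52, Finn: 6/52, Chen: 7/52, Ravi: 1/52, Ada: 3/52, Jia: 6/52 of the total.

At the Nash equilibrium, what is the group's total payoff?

1926.40 dollars

Each unit j contributes comes back to j as 9.2 × (j's share), so j prefers to contribute only if that share exceeds 1/9.2 = 0.1087; otherwise keeping the unit dominates.
Hana, Hiro, Wei, Finn, Chen and Jia clear that bar, contributing 32 each; the remaining 5 contribute 0. Total contributed: 192.
The chores-and-supplies kitty pays out 9.2 × 192 = 1766.40 in total (split across the unequal shares, but the aggregate is all that matters for the group sum).
The 5 free-riders keep 32 each, adding 160. Group total = 160 + 1766.40 = 1926.40.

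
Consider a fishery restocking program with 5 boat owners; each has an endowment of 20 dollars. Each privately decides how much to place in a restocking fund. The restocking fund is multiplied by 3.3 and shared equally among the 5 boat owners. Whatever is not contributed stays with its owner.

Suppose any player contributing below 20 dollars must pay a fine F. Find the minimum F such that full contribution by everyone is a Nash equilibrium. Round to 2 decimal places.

6.80 dollars

Given the others contribute fully, the best deviation is to contribute 0 (any partial contribution still incurs the fine and gives up units whose private return 0.6600 is below 1).
Deviating from 20 to 0 saves 20 dollars but forfeits the deviator's share of the drop in the restocking fund: 3.3/5 × 20 = 13.20.
So the deviation gain is 20 − 13.20 = 6.80, and the fine must be at least 6.80 dollars to wipe it out.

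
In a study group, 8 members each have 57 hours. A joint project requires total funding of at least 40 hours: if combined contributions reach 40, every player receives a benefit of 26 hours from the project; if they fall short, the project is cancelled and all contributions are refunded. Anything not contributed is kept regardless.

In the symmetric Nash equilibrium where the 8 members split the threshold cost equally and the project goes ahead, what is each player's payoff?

Equal share of the threshold: 40/8 = 5.
At this profile no one gains by cutting their contribution: any cut drops the total below 40, the project is cancelled, contributions are refunded, and the deviator ends with 57, which is less than 57 − 5 + 26 = 78. Contributing more than 5 just wastes the excess. So contributing exactly 5 is a best response.
Each player's payoff: 57 − 5 + 26 = 78.

78 hours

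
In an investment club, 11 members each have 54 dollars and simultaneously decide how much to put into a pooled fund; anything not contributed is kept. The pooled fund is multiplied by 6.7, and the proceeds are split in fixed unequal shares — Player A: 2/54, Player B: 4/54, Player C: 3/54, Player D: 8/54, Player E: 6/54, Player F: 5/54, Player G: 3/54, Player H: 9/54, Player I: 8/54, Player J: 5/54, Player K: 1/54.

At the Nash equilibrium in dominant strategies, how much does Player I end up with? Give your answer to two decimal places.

For player j, contributing a unit is worthwhile iff 6.7 × (j's share) ≥ 1, i.e. iff j's share is at least 0.1493.
Player H alone (share 9/54) is above the threshold, contributing 54; the remaining 10 contribute 0. Total contributed: 54.
Player I keeps 54 and receives 6.7 × 54 × 8/54 = 53.60 from the pooled fund, for a payoff of 107.60.

107.60 dollars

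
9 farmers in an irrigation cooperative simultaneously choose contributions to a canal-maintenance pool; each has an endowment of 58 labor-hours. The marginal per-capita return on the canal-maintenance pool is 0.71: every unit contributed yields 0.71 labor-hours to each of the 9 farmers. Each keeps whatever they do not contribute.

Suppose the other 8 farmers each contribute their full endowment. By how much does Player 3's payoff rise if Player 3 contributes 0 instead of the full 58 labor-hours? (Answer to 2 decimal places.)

Switching from a contribution of 58 to 0 lets Player 3 keep an extra 58 labor-hours, but lowers the canal-maintenance pool by 58, which costs Player 3 their own share of that drop: 0.71 × 58 = 41.18.
Net gain = 58 − 41.18 = 16.82. The private return per contributed unit (0.71) is below 1, so free-riding is indeed the best response regardless of what the others do.

16.82 labor-hours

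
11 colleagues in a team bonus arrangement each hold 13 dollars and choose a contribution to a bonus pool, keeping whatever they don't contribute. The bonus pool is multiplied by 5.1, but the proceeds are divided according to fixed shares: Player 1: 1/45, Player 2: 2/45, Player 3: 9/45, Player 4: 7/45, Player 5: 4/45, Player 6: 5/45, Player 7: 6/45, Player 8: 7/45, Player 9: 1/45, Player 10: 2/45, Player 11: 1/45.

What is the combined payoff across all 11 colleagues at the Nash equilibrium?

For player j, contributing a unit is worthwhile iff 5.1 × (j's share) ≥ 1, i.e. iff j's share is at least 0.1961.
Player 3 alone (share 9/45) is above the threshold, contributing 13; the remaining 10 contribute 0. Total contributed: 13.
The bonus pool pays out 5.1 × 13 = 66.30 in total (split across the unequal shares, but the aggregate is all that matters for the group sum).
The 10 free-riders keep 13 each, adding 130. Group total = 130 + 66.30 = 196.30.

196.30 dollars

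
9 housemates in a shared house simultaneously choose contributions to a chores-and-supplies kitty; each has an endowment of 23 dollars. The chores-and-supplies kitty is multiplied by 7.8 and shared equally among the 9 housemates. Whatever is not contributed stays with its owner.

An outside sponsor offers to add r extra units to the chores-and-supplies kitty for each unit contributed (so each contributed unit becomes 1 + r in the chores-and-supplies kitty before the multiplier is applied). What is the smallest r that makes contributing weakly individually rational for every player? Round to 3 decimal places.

0.154

With matching at rate r, one contributed unit becomes (1 + r) in the chores-and-supplies kitty and returns 7.8 × (1 + r) / 9 to the contributor.
Setting this equal to 1: 1 + r = 9/7.8 = 1.1538.
So the minimum matching rate is r = 1.1538 − 1 = 0.154.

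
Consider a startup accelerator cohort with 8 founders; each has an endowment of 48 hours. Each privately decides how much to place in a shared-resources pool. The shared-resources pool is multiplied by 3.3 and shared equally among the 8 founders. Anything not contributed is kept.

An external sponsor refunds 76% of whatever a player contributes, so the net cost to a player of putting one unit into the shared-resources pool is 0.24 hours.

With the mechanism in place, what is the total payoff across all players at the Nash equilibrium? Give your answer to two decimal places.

1559.04 hours

With the mechanism, a contributed unit returns (3.3/8) / 0.24 = 1.7188 per unit of net cost to the contributor — now above 1 — so contributing fully is weakly dominant for every player.
At the Nash equilibrium everyone contributes 48. Group total payoff = 8 × (48 × 0.76 + 3.3 × 48) = 1559.04.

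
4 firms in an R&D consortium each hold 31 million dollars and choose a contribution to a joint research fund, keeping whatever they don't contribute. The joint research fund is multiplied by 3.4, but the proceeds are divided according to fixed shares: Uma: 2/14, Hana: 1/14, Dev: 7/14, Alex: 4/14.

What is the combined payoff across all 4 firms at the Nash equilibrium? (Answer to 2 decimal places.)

Player j's private return per contributed unit is 3.4 × (j's share). Contributing is weakly dominant for j when that share is at least 1/3.4 = 0.2941, and contributing 0 is dominant otherwise.
The only share above 0.2941 is Dev's 7/14, contributing 31; the remaining 3 contribute 0. Total contributed: 31.
The joint research fund pays out 3.4 × 31 = 105.40 in total (split across the unequal shares, but the aggregate is all that matters for the group sum).
The 3 free-riders keep 31 each, adding 93. Group total = 93 + 105.40 = 198.40.

198.40 million dollars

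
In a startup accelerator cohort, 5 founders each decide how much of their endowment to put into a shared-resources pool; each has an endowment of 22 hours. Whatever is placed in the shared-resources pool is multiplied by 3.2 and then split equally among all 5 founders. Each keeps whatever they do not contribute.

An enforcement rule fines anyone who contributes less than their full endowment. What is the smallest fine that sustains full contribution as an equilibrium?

Given the others contribute fully, the best deviation is to contribute 0 (any partial contribution still incurs the fine and gives up units whose private return 0.6400 is below 1).
Deviating from 22 to 0 saves 22 hours but forfeits the deviator's share of the drop in the shared-resources pool: 3.2/5 × 22 = 14.08.
So the deviation gain is 22 − 14.08 = 7.92, and the fine must be at least 7.92 hours to wipe it out.

7.92 hours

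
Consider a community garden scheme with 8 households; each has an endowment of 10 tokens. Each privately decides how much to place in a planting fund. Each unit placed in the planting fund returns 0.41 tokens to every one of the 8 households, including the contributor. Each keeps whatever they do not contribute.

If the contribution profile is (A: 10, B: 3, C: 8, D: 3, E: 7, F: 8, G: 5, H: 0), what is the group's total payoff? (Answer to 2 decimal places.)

180.32 tokens

Total contributed: 10 + 3 + 8 + 3 + 7 + 8 + 5 + 0 = 44; total kept: 8 × 10 − 44 = 36.
The planting fund pays out 0.41 × 8 × 44 = 144.32 in aggregate.
Group total = 36 + 144.32 = 180.32.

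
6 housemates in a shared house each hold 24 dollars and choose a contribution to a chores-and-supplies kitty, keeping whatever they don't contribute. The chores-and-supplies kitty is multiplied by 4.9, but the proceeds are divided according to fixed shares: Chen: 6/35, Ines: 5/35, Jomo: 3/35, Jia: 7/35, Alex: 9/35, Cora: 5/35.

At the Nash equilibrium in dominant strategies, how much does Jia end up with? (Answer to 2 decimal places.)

For player j, contributing a unit is worthwhile iff 4.9 × (j's share) ≥ 1, i.e. iff j's share is at least 0.2041.
The only share above 0.2041 is Alex's 9/35, contributing 24; the remaining 5 contribute 0. Total contributed: 24.
Jia keeps 24 and receives 4.9 × 24 × 7/35 = 23.52 from the chores-and-supplies kitty, for a payoff of 47.52.

47.52 dollars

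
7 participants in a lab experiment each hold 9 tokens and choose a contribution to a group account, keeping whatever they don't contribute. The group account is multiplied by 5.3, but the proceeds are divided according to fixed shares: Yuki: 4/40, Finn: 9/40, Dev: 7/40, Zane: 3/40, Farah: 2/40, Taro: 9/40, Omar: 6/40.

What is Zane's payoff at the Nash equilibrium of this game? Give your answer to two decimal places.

16.16 tokens

For player j, contributing a unit is worthwhile iff 5.3 × (j's share) ≥ 1, i.e. iff j's share is at least 0.1887.
Finn and Taro are above the threshold, contributing 9 each; the remaining 5 contribute 0. Total contributed: 18.
Zane keeps 9 and receives 5.3 × 18 × 3/40 = 7.16 from the group account, for a payoff of 16.16.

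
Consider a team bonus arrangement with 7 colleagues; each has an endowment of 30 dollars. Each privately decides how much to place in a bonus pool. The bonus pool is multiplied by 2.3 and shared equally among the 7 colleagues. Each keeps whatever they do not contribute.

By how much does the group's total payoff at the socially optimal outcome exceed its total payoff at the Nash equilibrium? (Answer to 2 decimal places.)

Each contributed unit returns 2.3/7 = 0.3286 to its contributor — below 1 — so contributing 0 is dominant for every player. At the Nash equilibrium everyone keeps their 30, and the group total is 7 × 30 = 210.
Each contributed unit returns 2.300 to the group as a whole (0.3286 to each of 7 players), which exceeds 1, so the social optimum is full contribution: group total = 2.300 × 210 = 483.00.
Efficiency loss = 483.00 − 210 = 273.00.

273.00 dollars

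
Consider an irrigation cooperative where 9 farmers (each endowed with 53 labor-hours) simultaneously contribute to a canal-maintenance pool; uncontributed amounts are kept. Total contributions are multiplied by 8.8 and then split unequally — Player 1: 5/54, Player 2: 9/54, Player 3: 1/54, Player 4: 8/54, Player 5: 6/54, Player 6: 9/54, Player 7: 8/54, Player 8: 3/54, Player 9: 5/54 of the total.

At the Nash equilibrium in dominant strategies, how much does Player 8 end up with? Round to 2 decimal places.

156.64 labor-hours

Each unit j contributes comes back to j as 8.8 × (j's share), so j prefers to contribute only if that share exceeds 1/8.8 = 0.1136; otherwise keeping the unit dominates.
Player 2, Player 4, Player 6 and Player 7 are above the threshold, contributing 53 each; the remaining 5 contribute 0. Total contributed: 212.
Player 8 keeps 53 and receives 8.8 × 212 × 3/54 = 103.64 from the canal-maintenance pool, for a payoff of 156.64.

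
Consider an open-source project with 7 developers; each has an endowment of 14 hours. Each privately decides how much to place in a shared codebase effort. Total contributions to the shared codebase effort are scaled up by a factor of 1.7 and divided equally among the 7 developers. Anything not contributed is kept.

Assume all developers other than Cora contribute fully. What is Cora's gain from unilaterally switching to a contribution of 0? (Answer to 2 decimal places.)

Switching from a contribution of 14 to 0 lets Cora keep an extra 14 hours, but lowers the shared codebase effort by 14, which costs Cora their own share of that drop: 1.7/7 × 14 = 3.40.
Net gain = 14 − 3.40 = 10.60. The private return per contributed unit (0.2429) is below 1, so free-riding is indeed the best response regardless of what the others do.

10.60 hours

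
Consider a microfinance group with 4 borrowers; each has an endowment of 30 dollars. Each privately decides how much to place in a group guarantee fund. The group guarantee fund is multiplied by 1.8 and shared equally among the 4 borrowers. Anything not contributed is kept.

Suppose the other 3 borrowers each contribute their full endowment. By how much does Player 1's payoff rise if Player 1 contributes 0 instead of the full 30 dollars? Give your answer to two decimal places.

Switching from a contribution of 30 to 0 lets Player 1 keep an extra 30 dollars, but lowers the group guarantee fund by 30, which costs Player 1 their own share of that drop: 1.8/4 × 30 = 13.50.
Net gain = 30 − 13.50 = 16.50. The private return per contributed unit (0.4500) is below 1, so free-riding is indeed the best response regardless of what the others do.

16.50 dollars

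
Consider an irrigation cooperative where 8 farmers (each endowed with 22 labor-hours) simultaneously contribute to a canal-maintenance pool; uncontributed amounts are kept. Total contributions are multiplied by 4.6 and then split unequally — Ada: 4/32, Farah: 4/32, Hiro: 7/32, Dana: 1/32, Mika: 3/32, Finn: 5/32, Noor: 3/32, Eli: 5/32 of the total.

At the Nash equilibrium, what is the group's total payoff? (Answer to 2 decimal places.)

255.20 labor-hours

For player j, contributing a unit is worthwhile iff 4.6 × (j's share) ≥ 1, i.e. iff j's share is at least 0.2174.
Only Hiro (7/32) clears that bar, contributing 22; the remaining 7 contribute 0. Total contributed: 22.
The canal-maintenance pool pays out 4.6 × 22 = 101.20 in total (split across the unequal shares, but the aggregate is all that matters for the group sum).
The 7 free-riders keep 22 each, adding 154. Group total = 154 + 101.20 = 255.20.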